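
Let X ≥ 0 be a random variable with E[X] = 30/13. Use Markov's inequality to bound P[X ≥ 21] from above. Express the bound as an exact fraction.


μ = E[X] = 30/13, a = 21.
Markov: P[X ≥ 21] ≤ μ/a = (30/13)/21 = 10/91.
Numerically: ≈ 0.110.
(Since a = 21 > μ = 2.308, the bound 10/91 is < 1 and informative.)

P[X ≥ 21] ≤ 10/91 ≈ 0.110.


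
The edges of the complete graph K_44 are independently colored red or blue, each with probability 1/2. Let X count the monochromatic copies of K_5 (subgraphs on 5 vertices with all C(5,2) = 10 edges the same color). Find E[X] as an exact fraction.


Let X = Σ_S X_S over the C(44, 5) = 1086008 subsets S of size 5, where X_S = 1 if the K_5 on S is monochromatic.
For a fixed S, the K_5 on S has C(5, 2) = 10 edges. P[all 10 edges red] = (1/2)^10, and likewise for blue, so P[monochromatic] = 2·(1/2)^10 = 2^{1 − 10} = 1/512.
By linearity: E[X] = C(44, 5) · 2^{1 − 10} = 1086008 · 1/512 = 135751/64.
Numerically: E[X] ≈ 2121.109.

E[X] = C(44,5)·2^(1−C(5,2)) = 135751/64 ≈ 2121.109.


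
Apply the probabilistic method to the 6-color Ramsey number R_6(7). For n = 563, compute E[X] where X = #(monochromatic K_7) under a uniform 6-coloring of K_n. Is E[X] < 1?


E[X] = C(563, 7) · 6^{1 − 21} = 3426622515769596 · 6^{−20} = 3426622515769596/3656158440062976.
As a reduced fraction: E[X] = 285551876314133/304679870005248 ≈ 0.937.
Is E[X] < 1? YES.
Since E[X] < 1, there exists a 6-coloring of K_{563} with no monochromatic K_7; hence R_6(7) > 563.

E[X] = 285551876314133/304679870005248 ≈ 0.937; E[X] < 1, so R_6(7) > 563.


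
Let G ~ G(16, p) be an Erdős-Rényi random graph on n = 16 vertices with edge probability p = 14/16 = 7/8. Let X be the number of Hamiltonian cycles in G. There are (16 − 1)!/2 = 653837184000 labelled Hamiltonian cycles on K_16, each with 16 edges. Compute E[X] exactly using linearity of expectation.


K_16 has (16 − 1)!/2 = 653837184000 labelled Hamiltonian cycles.
For each such Hamiltonian cycle H, let X_H = 1 if all 16 edges of H are present in G. Then P[X_H = 1] = p^{16} = (7/8)^{16} = 33232930569601/281474976710656.
By linearity of expectation: E[X] = Σ_H E[X_H] = 653837184000 · p^{16} = 653837184000 · 33232930569601/281474976710656 = 21219654042671322112875/274877906944.
Numerically: E[X] ≈ 7.72e+10.

E[X] = 653837184000 · (7/8)^{16} = 21219654042671322112875/274877906944 ≈ 7.72e+10.


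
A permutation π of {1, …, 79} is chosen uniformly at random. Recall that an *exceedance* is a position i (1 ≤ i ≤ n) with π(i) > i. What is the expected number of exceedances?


Write X = Σ_{i=1}^{79} X_i, where X_i = 1_{π(i) > i}.
For each fixed i, π(i) is uniform over {1, …, 79} (marginal of a uniform permutation), so P[π(i) > i] = (n − i)/n. Summing: Σ_{i=1}^{79} (n − i)/n = (0 + 1 + … + 78)/79 = 79(79 − 1)/(2·79) = (79 − 1)/2.
Hence E[X] = Σ_{i=1}^{79} (79 − i)/79 = 39 ≈ 39.000.

E[X] = 39 = 39.000.


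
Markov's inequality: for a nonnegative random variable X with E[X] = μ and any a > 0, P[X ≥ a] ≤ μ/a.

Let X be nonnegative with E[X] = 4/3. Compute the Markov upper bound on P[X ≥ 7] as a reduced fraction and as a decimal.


μ = E[X] = 4/3, a = 7.
Markov: P[X ≥ 7] ≤ μ/a = (4/3)/7 = 4/21.
Numerically: ≈ 0.190476.
(Since a = 7 > μ = 1.333333, the bound 4/21 is < 1 and informative.)

P[X ≥ 7] ≤ 4/21 ≈ 0.190476.


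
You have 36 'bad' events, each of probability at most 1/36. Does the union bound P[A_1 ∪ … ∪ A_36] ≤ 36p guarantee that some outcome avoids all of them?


Union bound: P[∪_{i=1}^{36} A_i] ≤ Σ_i P[A_i] ≤ 36·p = 36·(1/36) = 1.
Numerically: 1 ≈ 1.0000.
Is 1 < 1? NO.
Since the bound 1 is ≥ 1, the union bound is uninformative here; it does NOT by itself certify existence.

36·p = 1 ≈ 1.0000; existence NOT certified by the union bound.


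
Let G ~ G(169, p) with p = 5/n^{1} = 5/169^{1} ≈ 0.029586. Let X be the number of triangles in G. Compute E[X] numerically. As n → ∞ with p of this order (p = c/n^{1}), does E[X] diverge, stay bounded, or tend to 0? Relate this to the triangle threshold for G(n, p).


Number of potential triangles: C(169, 3) = 790244.
Each occurs with probability p³ ≈ (0.029586)³ ≈ 2.5897026e-05.
By linearity: E[X] = C(169, 3)·p³ ≈ 790244 · 2.5897026e-05 ≈ 20.46497.
Here α = 1, so p = 5/n is exactly at the triangle threshold p ~ 1/n. Asymptotically E[X] → c³/6 = 5³/6 = 125/6 ≈ 20.83333, a bounded constant. In this regime the triangle count is asymptotically Poisson(c³/6).

E[X] ≈ 20.46497; in regime p = Θ(1/n^{1}) E[X] stays bounded (at the triangle threshold p ~ 1/n).


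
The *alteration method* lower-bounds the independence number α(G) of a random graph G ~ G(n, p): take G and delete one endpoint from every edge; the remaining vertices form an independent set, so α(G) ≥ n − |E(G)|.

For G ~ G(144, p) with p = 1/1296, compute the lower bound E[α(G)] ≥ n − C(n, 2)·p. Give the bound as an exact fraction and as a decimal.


E[|E(G)|] = C(144, 2)·p = 10296 · (1/1296) = 143/18.
E[α(G)] ≥ n − E[|E(G)|] = 144 − 143/18 = 2449/18.
Numerically: ≈ 136.055556.
(This is only a lower bound; the true E[α(G)] may be larger.)

E[α(G)] ≥ 2449/18 ≈ 136.055556.


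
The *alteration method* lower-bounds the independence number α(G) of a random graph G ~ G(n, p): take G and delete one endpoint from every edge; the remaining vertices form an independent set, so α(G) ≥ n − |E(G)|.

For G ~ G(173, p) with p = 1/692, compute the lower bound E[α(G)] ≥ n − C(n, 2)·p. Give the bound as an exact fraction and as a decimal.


E[|E(G)|] = C(173, 2)·p = 14878 · (1/692) = 43/2.
E[α(G)] ≥ n − E[|E(G)|] = 173 − 43/2 = 303/2.
Numerically: ≈ 151.50000.
(This is only a lower bound; the true E[α(G)] may be larger.)

E[α(G)] ≥ 303/2 ≈ 151.50000.


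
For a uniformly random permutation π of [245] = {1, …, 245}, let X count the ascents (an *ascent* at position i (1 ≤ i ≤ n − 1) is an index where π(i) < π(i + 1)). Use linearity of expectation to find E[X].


Write X = Σ X_I over i = 1, …, 244, with X_I the indicator of one ascent.
There are 244 indicators.
For each fixed i, the pair (π(i), π(i+1)) is a uniformly random ordered pair of distinct values from {1, …, 245}; by symmetry P[π(i) < π(i+1)] = 1/2.
By linearity: E[X] = 244 · (1/2) = (245 − 1) · (1/2) = 122 ≈ 122.000.

E[X] = 122 = 122.000.


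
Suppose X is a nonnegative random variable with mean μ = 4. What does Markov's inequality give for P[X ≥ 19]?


μ = E[X] = 4, a = 19.
Markov: P[X ≥ 19] ≤ μ/a = (4)/19 = 4/19.
Numerically: ≈ 0.2105.
(Since a = 19 > μ = 4.0000, the bound 4/19 is < 1 and informative.)

P[X ≥ 19] ≤ 4/19 ≈ 0.2105.


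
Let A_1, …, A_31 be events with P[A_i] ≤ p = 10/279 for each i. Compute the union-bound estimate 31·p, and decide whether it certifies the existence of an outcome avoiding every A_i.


Union bound: P[∪_{i=1}^{31} A_i] ≤ Σ_i P[A_i] ≤ 31·p = 31·(10/279) = 10/9.
Numerically: 10/9 ≈ 1.111111.
Is 10/9 < 1? NO.
Since the bound 10/9 is ≥ 1, the union bound is uninformative here; it does NOT by itself certify existence.

31·p = 10/9 ≈ 1.111111; existence NOT certified by the union bound.


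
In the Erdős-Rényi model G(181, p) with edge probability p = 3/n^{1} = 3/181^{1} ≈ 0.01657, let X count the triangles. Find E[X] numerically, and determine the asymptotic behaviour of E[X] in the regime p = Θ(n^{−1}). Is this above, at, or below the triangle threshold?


Number of potential triangles: C(181, 3) = 971970.
Each occurs with probability p³ ≈ (0.01657)³ ≈ 4.553319e-06.
By linearity: E[X] = C(181, 3)·p³ ≈ 971970 · 4.553319e-06 ≈ 4.4257.
Here α = 1, so p = 3/n is exactly at the triangle threshold p ~ 1/n. Asymptotically E[X] → c³/6 = 3³/6 = 9/2 ≈ 4.5000, a bounded constant. In this regime the triangle count is asymptotically Poisson(c³/6).

E[X] ≈ 4.4257; in regime p = Θ(1/n^{1}) E[X] stays bounded (at the triangle threshold p ~ 1/n).


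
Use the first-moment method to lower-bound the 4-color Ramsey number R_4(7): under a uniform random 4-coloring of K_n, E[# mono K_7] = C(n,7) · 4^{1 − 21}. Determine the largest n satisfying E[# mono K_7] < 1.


We need C(n, 7) · 4^{1 − 21} < 1, i.e. C(n, 7) < 4^{21 − 1} = 1099511627776.
Check values of n near the boundary:
  n = 174: C(174, 7) = 847879782984; 847879782984 < 1099511627776? YES
  n = 175: C(175, 7) = 883208107275; 883208107275 < 1099511627776? YES
  n = 176: C(176, 7) = 919790691600; 919790691600 < 1099511627776? YES
  n = 177: C(177, 7) = 957664425960; 957664425960 < 1099511627776? YES
  n = 178: C(178, 7) = 996867063280; 996867063280 < 1099511627776? YES
  n = 179: C(179, 7) = 1037437234460; 1037437234460 < 1099511627776? YES
  n = 180: C(180, 7) = 1079414463600; 1079414463600 < 1099511627776? YES
  n = 181: C(181, 7) = 1122839183400; 1122839183400 < 1099511627776? NO
  n = 182: C(182, 7) = 1167752750736; 1167752750736 < 1099511627776? NO
  n = 183: C(183, 7) = 1214197462413; 1214197462413 < 1099511627776? NO
The largest n with C(n, 7) < 1099511627776 is n = 180 (where E[X] = 67463403975/68719476736 ≈ 0.9817217). Hence R_4(7) > 180, i.e. R_4(7) ≥ 181.

Largest n = 180; hence R_4(7) > 180.


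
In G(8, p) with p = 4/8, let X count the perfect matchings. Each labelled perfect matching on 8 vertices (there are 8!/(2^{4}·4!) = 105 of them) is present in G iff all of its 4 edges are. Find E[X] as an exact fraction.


K_8 has 8!/(2^{4}·4!) = 105 labelled perfect matchings.
For each such perfect matching H, let X_H = 1 if all 4 edges of H are present in G. Then P[X_H = 1] = p^{4} = (1/2)^{4} = 1/16.
Summing the indicators: E[X] = Σ_H E[X_H] = 105 · p^{4} = 105 · 1/16 = 105/16.
Numerically: E[X] ≈ 6.5625.

E[X] = 105 · (1/2)^{4} = 105/16 ≈ 6.5625.


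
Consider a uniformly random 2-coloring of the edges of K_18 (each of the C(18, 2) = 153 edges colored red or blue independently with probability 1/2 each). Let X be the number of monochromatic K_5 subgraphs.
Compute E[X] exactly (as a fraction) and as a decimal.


Let X = Σ_S X_S over the C(18, 5) = 8568 subsets S of size 5, where X_S = 1 if the K_5 on S is monochromatic.
For a fixed S, the K_5 on S has C(5, 2) = 10 edges. P[all 10 edges red] = (1/2)^10, and likewise for blue, so P[monochromatic] = 2·(1/2)^10 = 2^{1 − 10} = 1/512.
Summing: E[X] = C(18, 5) · 2^{1 − 10} = 8568 · 1/512 = 1071/64.
Numerically: E[X] ≈ 16.73438.

E[X] = C(18,5)·2^(1−C(5,2)) = 1071/64 ≈ 16.73438.


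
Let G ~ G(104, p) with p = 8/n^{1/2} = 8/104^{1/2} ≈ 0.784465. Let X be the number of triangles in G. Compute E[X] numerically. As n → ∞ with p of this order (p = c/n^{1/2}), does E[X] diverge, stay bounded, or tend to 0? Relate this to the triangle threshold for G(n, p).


Number of potential triangles: C(104, 3) = 182104.
Each occurs with probability p³ ≈ (0.784465)³ ≈ 4.82747410e-01.
By linearity: E[X] = C(104, 3)·p³ ≈ 182104 · 4.82747410e-01 ≈ 87910.234273.
Since α = 1/2 < 1, p = c/n^{1/2} ≫ 1/n is above the triangle threshold p ~ 1/n. Asymptotically E[X] ~ (c³/6)·n^{3(1−α)} = (8³/6)·n^{1.5} → ∞; triangles are abundant w.h.p.

E[X] ≈ 87910.234273; in regime p = Θ(1/n^{1/2}) E[X] diverges (above the triangle threshold p ~ 1/n).


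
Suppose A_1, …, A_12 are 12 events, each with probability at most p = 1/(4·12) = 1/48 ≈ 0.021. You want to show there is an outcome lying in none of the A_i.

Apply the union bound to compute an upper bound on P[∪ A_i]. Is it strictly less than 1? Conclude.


Union bound: P[∪_{i=1}^{12} A_i] ≤ Σ_i P[A_i] ≤ 12·p = 12·(1/48) = 1/4.
Numerically: 1/4 ≈ 0.250.
Is 1/4 < 1? YES.
Since P[∪ A_i] ≤ 1/4 < 1, the complement has P[∩ A_i^c] ≥ 1 − 1/4 = 3/4 > 0, so some outcome avoids every A_i.

12·p = 1/4 ≈ 0.250; existence CERTIFIED by the union bound.


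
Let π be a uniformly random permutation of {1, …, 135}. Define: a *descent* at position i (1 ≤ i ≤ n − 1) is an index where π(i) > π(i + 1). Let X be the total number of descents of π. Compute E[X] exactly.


Write X = Σ X_I over i = 1, …, 134, with X_I the indicator of one descent.
There are 134 indicators.
For each fixed i, the pair (π(i), π(i+1)) is a uniformly random ordered pair of distinct values from {1, …, 135}; by symmetry P[π(i) > π(i+1)] = 1/2.
By linearity: E[X] = 134 · (1/2) = (135 − 1) · (1/2) = 67 ≈ 67.00000.

E[X] = 67 = 67.00000.


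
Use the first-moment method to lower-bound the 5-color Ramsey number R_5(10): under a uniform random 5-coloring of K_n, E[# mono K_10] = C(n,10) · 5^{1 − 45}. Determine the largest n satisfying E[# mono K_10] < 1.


We need C(n, 10) · 5^{1 − 45} < 1, i.e. C(n, 10) < 5^{45 − 1} = 5684341886080801486968994140625.
Check values of n near the boundary:
  n = 5390: C(5390, 10) = 5655833965919099070255434039753; 5655833965919099070255434039753 < 5684341886080801486968994140625? YES
  n = 5391: C(5391, 10) = 5666344714787188828795213697883; 5666344714787188828795213697883 < 5684341886080801486968994140625? YES
  n = 5392: C(5392, 10) = 5676873040158402483252283957448; 5676873040158402483252283957448 < 5684341886080801486968994140625? YES
  n = 5393: C(5393, 10) = 5687418968154238267170642278008; 5687418968154238267170642278008 < 5684341886080801486968994140625? NO
  n = 5394: C(5394, 10) = 5697982524930156243149785372878; 5697982524930156243149785372878 < 5684341886080801486968994140625? NO
  n = 5395: C(5395, 10) = 5708563736675616143322765475706; 5708563736675616143322765475706 < 5684341886080801486968994140625? NO
The largest n with C(n, 10) < 5684341886080801486968994140625 is n = 5392 (where E[X] = 5676873040158402483252283957448/5684341886080801486968994140625 ≈ 0.9987). Hence R_5(10) > 5392, i.e. R_5(10) ≥ 5393.

Largest n = 5392; hence R_5(10) > 5392.


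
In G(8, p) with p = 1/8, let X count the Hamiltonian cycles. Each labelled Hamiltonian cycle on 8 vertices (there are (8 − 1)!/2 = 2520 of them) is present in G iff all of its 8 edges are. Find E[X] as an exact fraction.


K_8 has (8 − 1)!/2 = 2520 labelled Hamiltonian cycles.
For each such Hamiltonian cycle H, let X_H = 1 if all 8 edges of H are present in G. Then P[X_H = 1] = p^{8} = (1/8)^{8} = 1/16777216.
By linearity of expectation: E[X] = Σ_H E[X_H] = 2520 · p^{8} = 2520 · 1/16777216 = 315/2097152.
Numerically: E[X] ≈ 0.000150204.

E[X] = 2520 · (1/8)^{8} = 315/2097152 ≈ 0.000150204.


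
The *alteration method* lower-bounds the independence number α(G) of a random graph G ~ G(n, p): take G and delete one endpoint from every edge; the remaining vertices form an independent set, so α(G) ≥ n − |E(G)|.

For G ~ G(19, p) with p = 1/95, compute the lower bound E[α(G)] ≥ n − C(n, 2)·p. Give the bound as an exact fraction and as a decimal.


E[|E(G)|] = C(19, 2)·p = 171 · (1/95) = 9/5.
E[α(G)] ≥ n − E[|E(G)|] = 19 − 9/5 = 86/5.
Numerically: ≈ 17.200000.
(This is only a lower bound; the true E[α(G)] may be larger.)

E[α(G)] ≥ 86/5 ≈ 17.200000.


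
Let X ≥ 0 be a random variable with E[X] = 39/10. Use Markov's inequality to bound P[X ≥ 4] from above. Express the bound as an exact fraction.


μ = E[X] = 39/10, a = 4.
Markov: P[X ≥ 4] ≤ μ/a = (39/10)/4 = 39/40.
Numerically: ≈ 0.97500.
(Since a = 4 > μ = 3.90000, the bound 39/40 is < 1 and informative.)

P[X ≥ 4] ≤ 39/40 ≈ 0.97500.


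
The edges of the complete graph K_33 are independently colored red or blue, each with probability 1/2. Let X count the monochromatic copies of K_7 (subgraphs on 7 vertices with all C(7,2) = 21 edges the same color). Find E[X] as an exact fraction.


Let X = Σ_S X_S over the C(33, 7) = 4272048 subsets S of size 7, where X_S = 1 if the K_7 on S is monochromatic.
For a fixed S, the K_7 on S has C(7, 2) = 21 edges. P[all 21 edges red] = (1/2)^21, and likewise for blue, so P[monochromatic] = 2·(1/2)^21 = 2^{1 − 21} = 1/1048576.
Summing: E[X] = C(33, 7) · 2^{1 − 21} = 4272048 · 1/1048576 = 267003/65536.
Numerically: E[X] ≈ 4.0741.

E[X] = C(33,7)·2^(1−C(7,2)) = 267003/65536 ≈ 4.0741.


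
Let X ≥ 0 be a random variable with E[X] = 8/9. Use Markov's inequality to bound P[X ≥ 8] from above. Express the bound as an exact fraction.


μ = E[X] = 8/9, a = 8.
Markov: P[X ≥ 8] ≤ μ/a = (8/9)/8 = 1/9.
Numerically: ≈ 0.111.
(Since a = 8 > μ = 0.889, the bound 1/9 is < 1 and informative.)

P[X ≥ 8] ≤ 1/9 ≈ 0.111.


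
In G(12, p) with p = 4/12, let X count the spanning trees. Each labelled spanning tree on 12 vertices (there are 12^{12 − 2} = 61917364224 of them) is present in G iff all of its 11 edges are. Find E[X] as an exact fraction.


K_12 has 12^{12 − 2} = 61917364224 labelled spanning trees.
For each such spanning tree H, let X_H = 1 if all 11 edges of H are present in G. Then P[X_H = 1] = p^{11} = (1/3)^{11} = 1/177147.
By linearity of expectation: E[X] = Σ_H E[X_H] = 61917364224 · p^{11} = 61917364224 · 1/177147 = 1048576/3.
Numerically: E[X] ≈ 3.5e+05.

E[X] = 61917364224 · (1/3)^{11} = 1048576/3 ≈ 3.5e+05.


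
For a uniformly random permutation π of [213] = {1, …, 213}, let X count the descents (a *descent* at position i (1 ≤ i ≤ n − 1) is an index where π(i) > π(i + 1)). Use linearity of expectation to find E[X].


Write X = Σ X_I over i = 1, …, 212, with X_I the indicator of one descent.
There are 212 indicators.
For each fixed i, the pair (π(i), π(i+1)) is a uniformly random ordered pair of distinct values from {1, …, 213}; by symmetry P[π(i) > π(i+1)] = 1/2.
By linearity: E[X] = 212 · (1/2) = (213 − 1) · (1/2) = 106 ≈ 106.000000.

E[X] = 106 = 106.000000.


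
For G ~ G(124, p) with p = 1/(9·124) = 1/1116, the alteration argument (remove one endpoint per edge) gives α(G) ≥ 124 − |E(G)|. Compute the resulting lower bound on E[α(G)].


E[|E(G)|] = C(124, 2)·p = 7626 · (1/1116) = 41/6.
E[α(G)] ≥ n − E[|E(G)|] = 124 − 41/6 = 703/6.
Numerically: ≈ 117.167.
(This is only a lower bound; the true E[α(G)] may be larger.)

E[α(G)] ≥ 703/6 ≈ 117.167.


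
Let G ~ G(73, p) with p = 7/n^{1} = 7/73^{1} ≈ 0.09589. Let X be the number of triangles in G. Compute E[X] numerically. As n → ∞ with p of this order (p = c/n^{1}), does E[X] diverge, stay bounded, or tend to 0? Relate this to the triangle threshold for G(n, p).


Number of potential triangles: C(73, 3) = 62196.
Each occurs with probability p³ ≈ (0.09589)³ ≈ 8.817095e-04.
By linearity: E[X] = C(73, 3)·p³ ≈ 62196 · 8.817095e-04 ≈ 54.8388.
Here α = 1, so p = 7/n is exactly at the triangle threshold p ~ 1/n. Asymptotically E[X] → c³/6 = 7³/6 = 343/6 ≈ 57.1667, a bounded constant. In this regime the triangle count is asymptotically Poisson(c³/6).

E[X] ≈ 54.8388; in regime p = Θ(1/n^{1}) E[X] stays bounded (at the triangle threshold p ~ 1/n).


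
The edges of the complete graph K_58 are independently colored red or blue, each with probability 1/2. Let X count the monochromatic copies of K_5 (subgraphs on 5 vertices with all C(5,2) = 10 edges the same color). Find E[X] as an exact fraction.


Let X = Σ_S X_S over the C(58, 5) = 4582116 subsets S of size 5, where X_S = 1 if the K_5 on S is monochromatic.
For a fixed S, the K_5 on S has C(5, 2) = 10 edges. P[all 10 edges red] = (1/2)^10, and likewise for blue, so P[monochromatic] = 2·(1/2)^10 = 2^{1 − 10} = 1/512.
By linearity: E[X] = C(58, 5) · 2^{1 − 10} = 4582116 · 1/512 = 1145529/128.
Numerically: E[X] ≈ 8949.4453.

E[X] = C(58,5)·2^(1−C(5,2)) = 1145529/128 ≈ 8949.4453.


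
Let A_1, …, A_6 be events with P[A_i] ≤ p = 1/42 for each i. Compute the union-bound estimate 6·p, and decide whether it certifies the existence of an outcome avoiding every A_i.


Union bound: P[∪_{i=1}^{6} A_i] ≤ Σ_i P[A_i] ≤ 6·p = 6·(1/42) = 1/7.
Numerically: 1/7 ≈ 0.1428571.
Is 1/7 < 1? YES.
Since P[∪ A_i] ≤ 1/7 < 1, the complement has P[∩ A_i^c] ≥ 1 − 1/7 = 6/7 > 0, so some outcome avoids every A_i.

6·p = 1/7 ≈ 0.1428571; existence CERTIFIED by the union bound.


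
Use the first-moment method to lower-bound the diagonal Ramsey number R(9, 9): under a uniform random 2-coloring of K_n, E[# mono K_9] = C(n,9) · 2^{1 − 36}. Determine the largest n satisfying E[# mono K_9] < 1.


We need C(n, 9) · 2^{1 − 36} < 1, i.e. C(n, 9) < 2^{36 − 1} = 34359738368.
Check values of n near the boundary:
  n = 59: C(59, 9) = 12565671261; 12565671261 < 34359738368? YES
  n = 60: C(60, 9) = 14783142660; 14783142660 < 34359738368? YES
  n = 61: C(61, 9) = 17341763505; 17341763505 < 34359738368? YES
  n = 62: C(62, 9) = 20286591270; 20286591270 < 34359738368? YES
  n = 63: C(63, 9) = 23667689815; 23667689815 < 34359738368? YES
  n = 64: C(64, 9) = 27540584512; 27540584512 < 34359738368? YES
  n = 65: C(65, 9) = 31966749880; 31966749880 < 34359738368? YES
  n = 66: C(66, 9) = 37014131440; 37014131440 < 34359738368? NO
  n = 67: C(67, 9) = 42757703560; 42757703560 < 34359738368? NO
  n = 68: C(68, 9) = 49280065120; 49280065120 < 34359738368? NO
The largest n with C(n, 9) < 34359738368 is n = 65 (where E[X] = 3995843735/4294967296 ≈ 0.93035). Hence R(9, 9) > 65, i.e. R(9, 9) ≥ 66.

Largest n = 65; hence R(9, 9) > 65.


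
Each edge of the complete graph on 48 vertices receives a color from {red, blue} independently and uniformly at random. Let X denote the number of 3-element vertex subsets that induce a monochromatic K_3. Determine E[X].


Let X = Σ_S X_S over the C(48, 3) = 17296 subsets S of size 3, where X_S = 1 if the K_3 on S is monochromatic.
For a fixed S, the K_3 on S has C(3, 2) = 3 edges. P[all 3 edges red] = (1/2)^3, and likewise for blue, so P[monochromatic] = 2·(1/2)^3 = 2^{1 − 3} = 1/4.
By linearity: E[X] = C(48, 3) · 2^{1 − 3} = 17296 · 1/4 = 4324.
Numerically: E[X] ≈ 4324.000000.

E[X] = C(48,3)·2^(1−C(3,2)) = 4324 ≈ 4324.000000.


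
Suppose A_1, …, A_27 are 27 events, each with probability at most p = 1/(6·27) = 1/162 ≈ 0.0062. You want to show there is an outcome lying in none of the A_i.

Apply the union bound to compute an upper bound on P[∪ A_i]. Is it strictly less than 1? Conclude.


Union bound: P[∪_{i=1}^{27} A_i] ≤ Σ_i P[A_i] ≤ 27·p = 27·(1/162) = 1/6.
Numerically: 1/6 ≈ 0.1667.
Is 1/6 < 1? YES.
Since P[∪ A_i] ≤ 1/6 < 1, the complement has P[∩ A_i^c] ≥ 1 − 1/6 = 5/6 > 0, so some outcome avoids every A_i.

27·p = 1/6 ≈ 0.1667; existence CERTIFIED by the union bound.


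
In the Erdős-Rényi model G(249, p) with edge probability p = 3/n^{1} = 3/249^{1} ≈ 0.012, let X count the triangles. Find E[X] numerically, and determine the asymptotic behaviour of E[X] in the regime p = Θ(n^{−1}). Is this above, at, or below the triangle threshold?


Number of potential triangles: C(249, 3) = 2542124.
Each occurs with probability p³ ≈ (0.012)³ ≈ 1.74890e-06.
By linearity: E[X] = C(249, 3)·p³ ≈ 2542124 · 1.74890e-06 ≈ 4.446.
Here α = 1, so p = 3/n is exactly at the triangle threshold p ~ 1/n. Asymptotically E[X] → c³/6 = 3³/6 = 9/2 ≈ 4.500, a bounded constant. In this regime the triangle count is asymptotically Poisson(c³/6).

E[X] ≈ 4.446; in regime p = Θ(1/n^{1}) E[X] stays bounded (at the triangle threshold p ~ 1/n).


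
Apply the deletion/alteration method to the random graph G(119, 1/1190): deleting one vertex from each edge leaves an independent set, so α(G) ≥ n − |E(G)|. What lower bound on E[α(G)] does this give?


E[|E(G)|] = C(119, 2)·p = 7021 · (1/1190) = 59/10.
E[α(G)] ≥ n − E[|E(G)|] = 119 − 59/10 = 1131/10.
Numerically: ≈ 113.100.
(This is only a lower bound; the true E[α(G)] may be larger.)

E[α(G)] ≥ 1131/10 ≈ 113.100.


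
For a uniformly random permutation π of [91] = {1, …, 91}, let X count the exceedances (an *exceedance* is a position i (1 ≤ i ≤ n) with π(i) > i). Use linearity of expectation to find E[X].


Write X = Σ_{i=1}^{91} X_i, where X_i = 1_{π(i) > i}.
For each fixed i, π(i) is uniform over {1, …, 91} (marginal of a uniform permutation), so P[π(i) > i] = (n − i)/n. Summing: Σ_{i=1}^{91} (n − i)/n = (0 + 1 + … + 90)/91 = 91(91 − 1)/(2·91) = (91 − 1)/2.
Hence E[X] = Σ_{i=1}^{91} (91 − i)/91 = 45 ≈ 45.00000.

E[X] = 45 = 45.00000.


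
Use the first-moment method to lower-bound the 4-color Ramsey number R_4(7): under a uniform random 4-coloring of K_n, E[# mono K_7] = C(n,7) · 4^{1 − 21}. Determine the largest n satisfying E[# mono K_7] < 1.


We need C(n, 7) · 4^{1 − 21} < 1, i.e. C(n, 7) < 4^{21 − 1} = 1099511627776.
Check values of n near the boundary:
  n = 174: C(174, 7) = 847879782984; 847879782984 < 1099511627776? YES
  n = 175: C(175, 7) = 883208107275; 883208107275 < 1099511627776? YES
  n = 176: C(176, 7) = 919790691600; 919790691600 < 1099511627776? YES
  n = 177: C(177, 7) = 957664425960; 957664425960 < 1099511627776? YES
  n = 178: C(178, 7) = 996867063280; 996867063280 < 1099511627776? YES
  n = 179: C(179, 7) = 1037437234460; 1037437234460 < 1099511627776? YES
  n = 180: C(180, 7) = 1079414463600; 1079414463600 < 1099511627776? YES
  n = 181: C(181, 7) = 1122839183400; 1122839183400 < 1099511627776? NO
The largest n with C(n, 7) < 1099511627776 is n = 180 (where E[X] = 67463403975/68719476736 ≈ 0.981722). Hence R_4(7) > 180, i.e. R_4(7) ≥ 181.

Largest n = 180; hence R_4(7) > 180.


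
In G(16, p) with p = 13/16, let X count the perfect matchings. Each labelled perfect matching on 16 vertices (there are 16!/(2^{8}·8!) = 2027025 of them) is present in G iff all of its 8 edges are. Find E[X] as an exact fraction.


K_16 has 16!/(2^{8}·8!) = 2027025 labelled perfect matchings.
For each such perfect matching H, let X_H = 1 if all 8 edges of H are present in G. Then P[X_H = 1] = p^{8} = (13/16)^{8} = 815730721/4294967296.
By linearity of expectation: E[X] = Σ_H E[X_H] = 2027025 · p^{8} = 2027025 · 815730721/4294967296 = 1653506564735025/4294967296.
Numerically: E[X] ≈ 384987.

E[X] = 2027025 · (13/16)^{8} = 1653506564735025/4294967296 ≈ 384987.


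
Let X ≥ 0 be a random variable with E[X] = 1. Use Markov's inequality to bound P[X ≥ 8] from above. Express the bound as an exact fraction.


μ = E[X] = 1, a = 8.
Markov: P[X ≥ 8] ≤ μ/a = (1)/8 = 1/8.
Numerically: ≈ 0.125000.
(Since a = 8 > μ = 1.000000, the bound 1/8 is < 1 and informative.)

P[X ≥ 8] ≤ 1/8 ≈ 0.125000.


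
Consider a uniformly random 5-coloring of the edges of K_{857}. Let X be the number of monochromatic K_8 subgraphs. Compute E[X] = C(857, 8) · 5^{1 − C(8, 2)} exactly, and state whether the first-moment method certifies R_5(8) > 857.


E[X] = C(857, 8) · 5^{1 − 28} = 6983854138365964575 · 5^{−27} = 6983854138365964575/7450580596923828125.
As a reduced fraction: E[X] = 279354165534638583/298023223876953125 ≈ 0.937.
Is E[X] < 1? YES.
Since E[X] < 1, there exists a 5-coloring of K_{857} with no monochromatic K_8; hence R_5(8) > 857.

E[X] = 279354165534638583/298023223876953125 ≈ 0.937; E[X] < 1, so R_5(8) > 857.


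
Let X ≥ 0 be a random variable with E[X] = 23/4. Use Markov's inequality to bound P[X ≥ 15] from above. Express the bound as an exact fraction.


μ = E[X] = 23/4, a = 15.
Markov: P[X ≥ 15] ≤ μ/a = (23/4)/15 = 23/60.
Numerically: ≈ 0.3833.
(Since a = 15 > μ = 5.7500, the bound 23/60 is < 1 and informative.)

P[X ≥ 15] ≤ 23/60 ≈ 0.3833.


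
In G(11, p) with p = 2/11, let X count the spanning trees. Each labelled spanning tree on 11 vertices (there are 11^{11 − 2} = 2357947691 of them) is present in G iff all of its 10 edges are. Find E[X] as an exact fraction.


K_11 has 11^{11 − 2} = 2357947691 labelled spanning trees.
For each such spanning tree H, let X_H = 1 if all 10 edges of H are present in G. Then P[X_H = 1] = p^{10} = (2/11)^{10} = 1024/25937424601.
By linearity: E[X] = Σ_H E[X_H] = 2357947691 · p^{10} = 2357947691 · 1024/25937424601 = 1024/11.
Numerically: E[X] ≈ 93.09.

E[X] = 2357947691 · (2/11)^{10} = 1024/11 ≈ 93.09.


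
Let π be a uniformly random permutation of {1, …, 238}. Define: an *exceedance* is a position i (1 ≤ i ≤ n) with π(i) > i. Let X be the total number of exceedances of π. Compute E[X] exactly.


Write X = Σ_{i=1}^{238} X_i, where X_i = 1_{π(i) > i}.
For each fixed i, π(i) is uniform over {1, …, 238} (marginal of a uniform permutation), so P[π(i) > i] = (n − i)/n. Summing: Σ_{i=1}^{238} (n − i)/n = (0 + 1 + … + 237)/238 = 238(238 − 1)/(2·238) = (238 − 1)/2.
Hence E[X] = Σ_{i=1}^{238} (238 − i)/238 = 237/2 ≈ 118.50000.

E[X] = 237/2 = 118.50000.


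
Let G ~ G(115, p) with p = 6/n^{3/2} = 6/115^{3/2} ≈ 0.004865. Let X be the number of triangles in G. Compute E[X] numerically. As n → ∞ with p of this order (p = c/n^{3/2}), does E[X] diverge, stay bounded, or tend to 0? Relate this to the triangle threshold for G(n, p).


Number of potential triangles: C(115, 3) = 246905.
Each occurs with probability p³ ≈ (0.004865)³ ≈ 1.151631e-07.
By linearity: E[X] = C(115, 3)·p³ ≈ 246905 · 1.151631e-07 ≈ 0.0284.
Since α = 3/2 > 1, p = c/n^{3/2} = o(1/n) is below the triangle threshold p ~ 1/n. Asymptotically E[X] ~ (c³/6)·n^{3(1−α)} = (6³/6)·n^{-1.5} → 0, so by Markov's inequality G has no triangles w.h.p.

E[X] ≈ 0.0284; in regime p = Θ(1/n^{3/2}) E[X] tends to 0 (below the triangle threshold p ~ 1/n).


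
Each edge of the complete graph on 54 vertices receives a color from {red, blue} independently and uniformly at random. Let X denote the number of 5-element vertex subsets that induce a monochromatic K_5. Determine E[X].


Let X = Σ_S X_S over the C(54, 5) = 3162510 subsets S of size 5, where X_S = 1 if the K_5 on S is monochromatic.
For a fixed S, the K_5 on S has C(5, 2) = 10 edges. P[all 10 edges red] = (1/2)^10, and likewise for blue, so P[monochromatic] = 2·(1/2)^10 = 2^{1 − 10} = 1/512.
By linearity: E[X] = C(54, 5) · 2^{1 − 10} = 3162510 · 1/512 = 1581255/256.
Numerically: E[X] ≈ 6176.777.

E[X] = C(54,5)·2^(1−C(5,2)) = 1581255/256 ≈ 6176.777.


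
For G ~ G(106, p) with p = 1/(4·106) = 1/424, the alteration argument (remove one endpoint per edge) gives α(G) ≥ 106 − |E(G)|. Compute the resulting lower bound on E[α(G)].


E[|E(G)|] = C(106, 2)·p = 5565 · (1/424) = 105/8.
E[α(G)] ≥ n − E[|E(G)|] = 106 − 105/8 = 743/8.
Numerically: ≈ 92.8750.
(This is only a lower bound; the true E[α(G)] may be larger.)

E[α(G)] ≥ 743/8 ≈ 92.8750.


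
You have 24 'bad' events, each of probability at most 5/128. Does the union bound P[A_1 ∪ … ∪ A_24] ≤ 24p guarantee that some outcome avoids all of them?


Union bound: P[∪_{i=1}^{24} A_i] ≤ Σ_i P[A_i] ≤ 24·p = 24·(5/128) = 15/16.
Numerically: 15/16 ≈ 0.9375000.
Is 15/16 < 1? YES.
Since P[∪ A_i] ≤ 15/16 < 1, the complement has P[∩ A_i^c] ≥ 1 − 15/16 = 1/16 > 0, so some outcome avoids every A_i.

24·p = 15/16 ≈ 0.9375000; existence CERTIFIED by the union bound.


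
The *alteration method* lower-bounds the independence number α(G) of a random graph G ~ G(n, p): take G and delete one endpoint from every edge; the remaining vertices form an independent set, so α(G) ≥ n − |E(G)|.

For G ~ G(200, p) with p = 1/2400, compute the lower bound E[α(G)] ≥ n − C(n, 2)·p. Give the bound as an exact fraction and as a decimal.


E[|E(G)|] = C(200, 2)·p = 19900 · (1/2400) = 199/24.
E[α(G)] ≥ n − E[|E(G)|] = 200 − 199/24 = 4601/24.
Numerically: ≈ 191.708333.
(This is only a lower bound; the true E[α(G)] may be larger.)

E[α(G)] ≥ 4601/24 ≈ 191.708333.


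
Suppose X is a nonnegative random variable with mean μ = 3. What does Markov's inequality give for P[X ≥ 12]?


μ = E[X] = 3, a = 12.
Markov: P[X ≥ 12] ≤ μ/a = (3)/12 = 1/4.
Numerically: ≈ 0.25000.
(Since a = 12 > μ = 3.00000, the bound 1/4 is < 1 and informative.)

P[X ≥ 12] ≤ 1/4 ≈ 0.25000.


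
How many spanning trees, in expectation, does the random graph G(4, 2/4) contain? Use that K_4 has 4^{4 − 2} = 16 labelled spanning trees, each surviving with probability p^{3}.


K_4 has 4^{4 − 2} = 16 labelled spanning trees.
For each such spanning tree H, let X_H = 1 if all 3 edges of H are present in G. Then P[X_H = 1] = p^{3} = (1/2)^{3} = 1/8.
Summing the indicators: E[X] = Σ_H E[X_H] = 16 · p^{3} = 16 · 1/8 = 2.
Numerically: E[X] ≈ 2.

E[X] = 16 · (1/2)^{3} = 2 ≈ 2.


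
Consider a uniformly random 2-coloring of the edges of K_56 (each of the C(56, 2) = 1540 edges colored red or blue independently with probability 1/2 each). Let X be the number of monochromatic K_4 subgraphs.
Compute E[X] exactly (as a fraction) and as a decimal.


Let X = Σ_S X_S over the C(56, 4) = 367290 subsets S of size 4, where X_S = 1 if the K_4 on S is monochromatic.
For a fixed S, the K_4 on S has C(4, 2) = 6 edges. P[all 6 edges red] = (1/2)^6, and likewise for blue, so P[monochromatic] = 2·(1/2)^6 = 2^{1 − 6} = 1/32.
By linearity: E[X] = C(56, 4) · 2^{1 − 6} = 367290 · 1/32 = 183645/16.
Numerically: E[X] ≈ 11477.812.

E[X] = C(56,4)·2^(1−C(4,2)) = 183645/16 ≈ 11477.812.


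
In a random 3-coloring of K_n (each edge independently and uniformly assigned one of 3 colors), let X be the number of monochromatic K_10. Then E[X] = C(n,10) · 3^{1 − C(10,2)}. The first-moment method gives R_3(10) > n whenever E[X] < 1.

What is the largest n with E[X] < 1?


We need C(n, 10) · 3^{1 − 45} < 1, i.e. C(n, 10) < 3^{45 − 1} = 984770902183611232881.
Check values of n near the boundary:
  n = 571: C(571, 10) = 937951290893172842001; 937951290893172842001 < 984770902183611232881? YES
  n = 572: C(572, 10) = 954640815642161682606; 954640815642161682606 < 984770902183611232881? YES
  n = 573: C(573, 10) = 971597135635805762226; 971597135635805762226 < 984770902183611232881? YES
  n = 574: C(574, 10) = 988824035203816502691; 988824035203816502691 < 984770902183611232881? NO
  n = 575: C(575, 10) = 1006325345561406175305; 1006325345561406175305 < 984770902183611232881? NO
  n = 576: C(576, 10) = 1024104945306307344480; 1024104945306307344480 < 984770902183611232881? NO
The largest n with C(n, 10) < 984770902183611232881 is n = 573 (where E[X] = 35985079097622435638/36472996377170786403 ≈ 0.98662). Hence R_3(10) > 573, i.e. R_3(10) ≥ 574.

Largest n = 573; hence R_3(10) > 573.


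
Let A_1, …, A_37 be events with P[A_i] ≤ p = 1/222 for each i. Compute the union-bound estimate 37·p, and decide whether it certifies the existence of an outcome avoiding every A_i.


Union bound: P[∪_{i=1}^{37} A_i] ≤ Σ_i P[A_i] ≤ 37·p = 37·(1/222) = 1/6.
Numerically: 1/6 ≈ 0.166667.
Is 1/6 < 1? YES.
Since P[∪ A_i] ≤ 1/6 < 1, the complement has P[∩ A_i^c] ≥ 1 − 1/6 = 5/6 > 0, so some outcome avoids every A_i.

37·p = 1/6 ≈ 0.166667; existence CERTIFIED by the union bound.


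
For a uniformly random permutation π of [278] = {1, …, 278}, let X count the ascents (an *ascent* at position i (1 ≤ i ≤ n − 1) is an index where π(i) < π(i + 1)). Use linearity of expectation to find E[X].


Write X = Σ X_I over i = 1, …, 277, with X_I the indicator of one ascent.
There are 277 indicators.
For each fixed i, the pair (π(i), π(i+1)) is a uniformly random ordered pair of distinct values from {1, …, 278}; by symmetry P[π(i) < π(i+1)] = 1/2.
By linearity: E[X] = 277 · (1/2) = (278 − 1) · (1/2) = 277/2 ≈ 138.50000.

E[X] = 277/2 = 138.50000.


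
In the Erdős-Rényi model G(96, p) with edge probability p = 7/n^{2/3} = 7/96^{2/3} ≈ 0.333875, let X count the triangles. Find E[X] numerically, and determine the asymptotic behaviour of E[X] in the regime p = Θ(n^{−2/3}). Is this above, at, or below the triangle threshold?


Number of potential triangles: C(96, 3) = 142880.
Each occurs with probability p³ ≈ (0.333875)³ ≈ 3.72178819e-02.
By linearity: E[X] = C(96, 3)·p³ ≈ 142880 · 3.72178819e-02 ≈ 5317.690972.
Since α = 2/3 < 1, p = c/n^{2/3} ≫ 1/n is above the triangle threshold p ~ 1/n. Asymptotically E[X] ~ (c³/6)·n^{3(1−α)} = (7³/6)·n^{1} → ∞; triangles are abundant w.h.p.

E[X] ≈ 5317.690972; in regime p = Θ(1/n^{2/3}) E[X] diverges (above the triangle threshold p ~ 1/n).


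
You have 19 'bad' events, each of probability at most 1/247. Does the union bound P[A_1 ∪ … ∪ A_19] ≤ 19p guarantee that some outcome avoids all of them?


Union bound: P[∪_{i=1}^{19} A_i] ≤ Σ_i P[A_i] ≤ 19·p = 19·(1/247) = 1/13.
Numerically: 1/13 ≈ 0.0769.
Is 1/13 < 1? YES.
Since P[∪ A_i] ≤ 1/13 < 1, the complement has P[∩ A_i^c] ≥ 1 − 1/13 = 12/13 > 0, so some outcome avoids every A_i.

19·p = 1/13 ≈ 0.0769; existence CERTIFIED by the union bound.


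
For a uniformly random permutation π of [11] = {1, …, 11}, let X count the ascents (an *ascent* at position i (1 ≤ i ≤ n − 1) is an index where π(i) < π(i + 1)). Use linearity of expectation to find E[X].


Write X = Σ X_I over i = 1, …, 10, with X_I the indicator of one ascent.
There are 10 indicators.
For each fixed i, the pair (π(i), π(i+1)) is a uniformly random ordered pair of distinct values from {1, …, 11}; by symmetry P[π(i) < π(i+1)] = 1/2.
By linearity: E[X] = 10 · (1/2) = (11 − 1) · (1/2) = 5 ≈ 5.000000.

E[X] = 5 = 5.000000.


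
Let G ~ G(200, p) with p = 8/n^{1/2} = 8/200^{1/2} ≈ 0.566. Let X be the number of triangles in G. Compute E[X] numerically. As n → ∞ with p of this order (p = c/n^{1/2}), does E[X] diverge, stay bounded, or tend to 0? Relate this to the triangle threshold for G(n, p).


Number of potential triangles: C(200, 3) = 1313400.
Each occurs with probability p³ ≈ (0.566)³ ≈ 1.81019e-01.
By linearity: E[X] = C(200, 3)·p³ ≈ 1313400 · 1.81019e-01 ≈ 237750.796.
Since α = 1/2 < 1, p = c/n^{1/2} ≫ 1/n is above the triangle threshold p ~ 1/n. Asymptotically E[X] ~ (c³/6)·n^{3(1−α)} = (8³/6)·n^{1.5} → ∞; triangles are abundant w.h.p.

E[X] ≈ 237750.796; in regime p = Θ(1/n^{1/2}) E[X] diverges (above the triangle threshold p ~ 1/n).


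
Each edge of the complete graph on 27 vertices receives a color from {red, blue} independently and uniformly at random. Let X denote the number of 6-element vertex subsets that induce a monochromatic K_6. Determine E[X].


Let X = Σ_S X_S over the C(27, 6) = 296010 subsets S of size 6, where X_S = 1 if the K_6 on S is monochromatic.
For a fixed S, the K_6 on S has C(6, 2) = 15 edges. P[all 15 edges red] = (1/2)^15, and likewise for blue, so P[monochromatic] = 2·(1/2)^15 = 2^{1 − 15} = 1/16384.
By linearity: E[X] = C(27, 6) · 2^{1 − 15} = 296010 · 1/16384 = 148005/8192.
Numerically: E[X] ≈ 18.067.

E[X] = C(27,6)·2^(1−C(6,2)) = 148005/8192 ≈ 18.067.


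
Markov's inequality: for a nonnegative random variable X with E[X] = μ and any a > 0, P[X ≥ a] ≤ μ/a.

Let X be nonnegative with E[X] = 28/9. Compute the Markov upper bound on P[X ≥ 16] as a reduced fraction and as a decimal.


μ = E[X] = 28/9, a = 16.
Markov: P[X ≥ 16] ≤ μ/a = (28/9)/16 = 7/36.
Numerically: ≈ 0.194.
(Since a = 16 > μ = 3.111, the bound 7/36 is < 1 and informative.)

P[X ≥ 16] ≤ 7/36 ≈ 0.194.


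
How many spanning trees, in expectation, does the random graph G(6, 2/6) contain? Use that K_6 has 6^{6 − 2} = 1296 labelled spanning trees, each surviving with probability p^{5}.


K_6 has 6^{6 − 2} = 1296 labelled spanning trees.
For each such spanning tree H, let X_H = 1 if all 5 edges of H are present in G. Then P[X_H = 1] = p^{5} = (1/3)^{5} = 1/243.
By linearity of expectation: E[X] = Σ_H E[X_H] = 1296 · p^{5} = 1296 · 1/243 = 16/3.
Numerically: E[X] ≈ 5.3333.

E[X] = 1296 · (1/3)^{5} = 16/3 ≈ 5.3333.


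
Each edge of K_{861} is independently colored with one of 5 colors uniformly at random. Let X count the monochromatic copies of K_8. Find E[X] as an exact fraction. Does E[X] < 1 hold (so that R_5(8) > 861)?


E[X] = C(861, 8) · 5^{1 − 28} = 7250034996615275865 · 5^{−27} = 7250034996615275865/7450580596923828125.
As a reduced fraction: E[X] = 1450006999323055173/1490116119384765625 ≈ 0.973083.
Is E[X] < 1? YES.
Since E[X] < 1, there exists a 5-coloring of K_{861} with no monochromatic K_8; hence R_5(8) > 861.

E[X] = 1450006999323055173/1490116119384765625 ≈ 0.973083; E[X] < 1, so R_5(8) > 861.
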